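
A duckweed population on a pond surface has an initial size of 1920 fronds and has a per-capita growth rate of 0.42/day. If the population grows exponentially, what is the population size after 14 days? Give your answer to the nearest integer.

N(t) = N₀·e^(rt) = 1920 × e^(0.42×14) = 1920 × e^5.88.
e^5.88 ≈ 357.81, so N ≈ 1920 × 357.81 = 686994.

686994 fronds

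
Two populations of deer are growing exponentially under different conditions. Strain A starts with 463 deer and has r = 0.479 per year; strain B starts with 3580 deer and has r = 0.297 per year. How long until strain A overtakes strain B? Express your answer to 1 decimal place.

11.2 years

Set 463·e^(0.479t) = 3580·e^(0.297t).
e^((0.479 − 0.297)t) = 3580/463 → e^(0.182·t) = 7.7322.
0.182·t = ln(7.7322) = 2.0454, so t = 2.0454/0.182 = 11.238.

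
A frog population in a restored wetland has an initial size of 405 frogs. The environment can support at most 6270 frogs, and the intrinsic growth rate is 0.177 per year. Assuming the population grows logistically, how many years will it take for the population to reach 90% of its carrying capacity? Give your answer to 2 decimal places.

27.51 years

A = (K − N₀)/N₀ = (6270 − 405)/405 = 14.481.
Solve 6270/(1 + 14.481·e^(−0.177t)) = 5643: 1 + 14.481·e^(−0.177t) = 1.1111, so e^(−0.177t) = 0.00767263.
−0.177·t = ln(0.00767263) = -4.8701, so t = 4.8701/0.177 = 27.515.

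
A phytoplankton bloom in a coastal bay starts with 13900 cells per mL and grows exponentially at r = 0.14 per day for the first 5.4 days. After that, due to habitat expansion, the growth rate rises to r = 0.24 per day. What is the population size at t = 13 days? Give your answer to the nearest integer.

183440 cells per mL

Phase 1: N(5.4) = 13900·e^(0.14×5.4) = 13900·e^0.756 = 29603.4.
Phase 2 runs for 13 − 5.4 = 7.6 days at r = 0.24.
N(13) = 29603.4·e^(0.24×7.6) = 29603.4·e^1.824 = 183440.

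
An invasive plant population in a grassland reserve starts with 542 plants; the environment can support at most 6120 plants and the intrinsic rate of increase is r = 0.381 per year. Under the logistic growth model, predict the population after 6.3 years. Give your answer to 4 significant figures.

A = (K − N₀)/N₀ = (6120 − 542)/542 = 10.292.
N(t) = K/(1 + A·e^(−rt)) = 6120/(1 + 10.292×e^(−0.381×6.3)).
e^(−2.4) = 0.090691; denominator = 1 + 10.292×0.090691 = 1.9333.
N = 6120/1.9333 = 3165.5.

3165 plants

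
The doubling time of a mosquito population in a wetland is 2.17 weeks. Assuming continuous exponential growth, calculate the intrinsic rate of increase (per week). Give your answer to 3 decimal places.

r = ln(2)/t_d = 0.6931/2.17 = 0.31942.

0.319 per week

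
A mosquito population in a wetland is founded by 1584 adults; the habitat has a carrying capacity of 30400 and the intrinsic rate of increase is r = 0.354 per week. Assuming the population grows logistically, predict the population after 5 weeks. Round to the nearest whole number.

A = (K − N₀)/N₀ = (30400 − 1584)/1584 = 18.192.
N(t) = K/(1 + A·e^(−rt)) = 30400/(1 + 18.192×e^(−0.354×5)).
e^(−1.77) = 0.17033; denominator = 1 + 18.192×0.17033 = 4.0987.
N = 30400/4.0987 = 7417.01.

7417 adults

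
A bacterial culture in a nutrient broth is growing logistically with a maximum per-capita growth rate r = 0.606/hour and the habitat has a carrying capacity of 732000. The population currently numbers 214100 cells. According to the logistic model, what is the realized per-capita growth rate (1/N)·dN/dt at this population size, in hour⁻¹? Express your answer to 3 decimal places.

(1/N)·dN/dt = r(1 − N/K) = 0.606 × (1 − 214100/732000).
= 0.606 × 0.70751 = 0.42875.

0.429 per hour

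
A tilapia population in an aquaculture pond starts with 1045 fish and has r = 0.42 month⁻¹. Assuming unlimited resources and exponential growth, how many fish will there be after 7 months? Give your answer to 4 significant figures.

19770 fish

N(t) = N₀·e^(rt) = 1045 × e^(0.42×7) = 1045 × e^2.94.
e^2.94 ≈ 18.916, so N ≈ 1045 × 18.916 = 19767.1.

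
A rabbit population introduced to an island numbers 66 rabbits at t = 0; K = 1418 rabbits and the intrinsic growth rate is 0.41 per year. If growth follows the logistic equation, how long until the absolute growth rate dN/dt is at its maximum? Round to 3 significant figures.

7.37 years

Logistic growth is fastest at N = K/2 = 709.
A = (K − N₀)/N₀ = 20.485. Set K/(1 + A·e^(−rt)) = K/2 → A·e^(−rt) = 1.
e^(−0.41t) = 1/20.485 = 0.0488166, so t = ln(20.485)/0.41 = 3.0197/0.41 = 7.3651.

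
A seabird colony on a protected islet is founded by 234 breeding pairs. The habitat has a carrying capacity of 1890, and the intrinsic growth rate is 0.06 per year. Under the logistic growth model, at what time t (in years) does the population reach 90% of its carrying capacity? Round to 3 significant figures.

A = (K − N₀)/N₀ = (1890 − 234)/234 = 7.0769.
Solve 1890/(1 + 7.0769·e^(−0.06t)) = 1701: 1 + 7.0769·e^(−0.06t) = 1.1111, so e^(−0.06t) = 0.0157005.
−0.06·t = ln(0.0157005) = -4.1541, so t = 4.1541/0.06 = 69.234.

69.2 years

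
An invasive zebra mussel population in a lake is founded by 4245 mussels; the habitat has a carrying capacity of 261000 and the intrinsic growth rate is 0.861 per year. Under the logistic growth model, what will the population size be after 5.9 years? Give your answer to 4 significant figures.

A = (K − N₀)/N₀ = (261000 − 4245)/4245 = 60.484.
N(t) = K/(1 + A·e^(−rt)) = 261000/(1 + 60.484×e^(−0.861×5.9)).
e^(−5.08) = 0.0062205; denominator = 1 + 60.484×0.0062205 = 1.3762.
N = 261000/1.3762 = 189647.

189600 mussels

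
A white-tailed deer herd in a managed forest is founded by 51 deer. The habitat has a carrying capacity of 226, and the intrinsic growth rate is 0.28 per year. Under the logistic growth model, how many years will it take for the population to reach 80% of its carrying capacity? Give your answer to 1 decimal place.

9.4 years

A = (K − N₀)/N₀ = (226 − 51)/51 = 3.4314.
Solve 226/(1 + 3.4314·e^(−0.28t)) = 180.8: 1 + 3.4314·e^(−0.28t) = 1.25, so e^(−0.28t) = 0.0728571.
−0.28·t = ln(0.0728571) = -2.6193, so t = 2.6193/0.28 = 9.3545.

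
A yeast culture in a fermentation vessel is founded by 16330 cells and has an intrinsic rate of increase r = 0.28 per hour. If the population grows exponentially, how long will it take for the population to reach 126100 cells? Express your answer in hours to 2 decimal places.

7.30 hours

Set N₀·e^(rt) = 126100: e^(0.28·t) = 126100/16330 = 7.722.
0.28·t = ln(7.722) = 2.0441, so t = 2.0441/0.28 = 7.3003.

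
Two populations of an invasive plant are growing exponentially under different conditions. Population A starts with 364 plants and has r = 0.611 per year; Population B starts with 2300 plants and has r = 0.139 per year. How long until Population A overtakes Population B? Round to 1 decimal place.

3.9 years

Set 364·e^(0.611t) = 2300·e^(0.139t).
e^((0.611 − 0.139)t) = 2300/364 → e^(0.472·t) = 6.3187.
0.472·t = ln(6.3187) = 1.8435, so t = 1.8435/0.472 = 3.9057.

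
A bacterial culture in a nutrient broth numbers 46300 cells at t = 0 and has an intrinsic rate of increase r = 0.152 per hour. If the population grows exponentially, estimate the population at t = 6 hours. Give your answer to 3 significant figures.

N(t) = N₀·e^(rt) = 46300 × e^(0.152×6) = 46300 × e^0.912.
e^0.912 ≈ 2.4893, so N ≈ 46300 × 2.4893 = 115254.

115000 cells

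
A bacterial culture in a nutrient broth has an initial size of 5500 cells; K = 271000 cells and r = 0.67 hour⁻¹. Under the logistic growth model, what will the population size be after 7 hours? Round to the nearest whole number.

187743 cells

A = (K − N₀)/N₀ = (271000 − 5500)/5500 = 48.273.
N(t) = K/(1 + A·e^(−rt)) = 271000/(1 + 48.273×e^(−0.67×7)).
e^(−4.69) = 0.0091867; denominator = 1 + 48.273×0.0091867 = 1.4435.
N = 271000/1.4435 = 187743.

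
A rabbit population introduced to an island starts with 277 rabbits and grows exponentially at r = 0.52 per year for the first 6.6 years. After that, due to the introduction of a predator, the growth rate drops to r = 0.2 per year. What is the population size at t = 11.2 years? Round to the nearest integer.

21505 rabbits

Phase 1: N(6.6) = 277·e^(0.52×6.6) = 277·e^3.432 = 8569.95.
Phase 2 runs for 11.2 − 6.6 = 4.6 years at r = 0.2.
N(11.2) = 8569.95·e^(0.2×4.6) = 8569.95·e^0.92 = 21504.5.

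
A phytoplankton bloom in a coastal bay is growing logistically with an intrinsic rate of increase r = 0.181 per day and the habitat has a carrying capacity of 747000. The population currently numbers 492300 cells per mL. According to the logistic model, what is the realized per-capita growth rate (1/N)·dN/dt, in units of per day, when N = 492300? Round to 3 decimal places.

(1/N)·dN/dt = r(1 − N/K) = 0.181 × (1 − 492300/747000).
= 0.181 × 0.34096 = 0.061714.

0.062 per day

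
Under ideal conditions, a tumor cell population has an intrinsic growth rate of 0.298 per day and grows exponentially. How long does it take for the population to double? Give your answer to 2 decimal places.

2.33 days

Doubling time t_d = ln(2)/r = 0.6931/0.298 = 2.326.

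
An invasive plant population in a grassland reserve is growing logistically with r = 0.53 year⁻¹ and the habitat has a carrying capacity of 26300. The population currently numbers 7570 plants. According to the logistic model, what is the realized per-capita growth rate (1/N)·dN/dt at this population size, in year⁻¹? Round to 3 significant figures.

(1/N)·dN/dt = r(1 − N/K) = 0.53 × (1 − 7570/26300).
= 0.53 × 0.71217 = 0.37745.

0.377 per year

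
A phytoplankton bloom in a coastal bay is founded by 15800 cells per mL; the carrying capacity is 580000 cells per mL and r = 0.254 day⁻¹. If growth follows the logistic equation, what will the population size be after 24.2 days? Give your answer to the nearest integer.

A = (K − N₀)/N₀ = (580000 − 15800)/15800 = 35.709.
N(t) = K/(1 + A·e^(−rt)) = 580000/(1 + 35.709×e^(−0.254×24.2)).
e^(−6.147) = 0.0021403; denominator = 1 + 35.709×0.0021403 = 1.0764.
N = 580000/1.0764 = 538819.

538819 cells per mL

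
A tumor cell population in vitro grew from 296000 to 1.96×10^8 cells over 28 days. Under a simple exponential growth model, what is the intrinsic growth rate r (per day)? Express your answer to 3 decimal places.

From N(t) = N₀·e^(rt): e^(r·28) = 1.96×10^8/296000 = 662.16.
r·28 = ln(662.16) = 6.4955, so r = 6.4955/28 = 0.23198.

0.232 per day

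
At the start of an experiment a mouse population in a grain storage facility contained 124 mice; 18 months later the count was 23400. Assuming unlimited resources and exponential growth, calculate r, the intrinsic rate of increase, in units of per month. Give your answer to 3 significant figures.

0.291 per month

From N(t) = N₀·e^(rt): e^(r·18) = 23400/124 = 188.71.
r·18 = ln(188.71) = 5.2402, so r = 5.2402/18 = 0.29112.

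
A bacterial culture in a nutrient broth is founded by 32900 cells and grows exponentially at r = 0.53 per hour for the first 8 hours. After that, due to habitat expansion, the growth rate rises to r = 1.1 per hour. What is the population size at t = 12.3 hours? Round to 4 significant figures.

258700000 cells

Phase 1: N(8) = 32900·e^(0.53×8) = 32900·e^4.24 = 2.283518×10^6.
Phase 2 runs for 12.3 − 8 = 4.3 hours at r = 1.1.
N(12.3) = 2.283518×10^6·e^(1.1×4.3) = 2.283518×10^6·e^4.73 = 2.587125×10^8.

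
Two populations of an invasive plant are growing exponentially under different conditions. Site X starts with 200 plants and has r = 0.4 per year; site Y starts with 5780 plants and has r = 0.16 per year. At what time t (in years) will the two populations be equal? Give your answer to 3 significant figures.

14.0 years

Set 200·e^(0.4t) = 5780·e^(0.16t).
e^((0.4 − 0.16)t) = 5780/200 → e^(0.24·t) = 28.9.
0.24·t = ln(28.9) = 3.3638, so t = 3.3638/0.24 = 14.016.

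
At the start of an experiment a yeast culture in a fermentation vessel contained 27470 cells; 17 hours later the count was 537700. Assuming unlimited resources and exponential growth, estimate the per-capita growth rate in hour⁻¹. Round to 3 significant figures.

From N(t) = N₀·e^(rt): e^(r·17) = 537700/27470 = 19.574.
r·17 = ln(19.574) = 2.9742, so r = 2.9742/17 = 0.17495.

0.175 per hour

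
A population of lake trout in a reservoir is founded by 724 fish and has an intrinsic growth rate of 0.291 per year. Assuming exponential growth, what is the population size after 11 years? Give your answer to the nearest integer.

N(t) = N₀·e^(rt) = 724 × e^(0.291×11) = 724 × e^3.201.
e^3.201 ≈ 24.557, so N ≈ 724 × 24.557 = 17779.3.

17779 fish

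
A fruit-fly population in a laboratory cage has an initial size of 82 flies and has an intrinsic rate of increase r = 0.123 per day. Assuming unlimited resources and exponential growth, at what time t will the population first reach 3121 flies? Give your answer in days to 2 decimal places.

29.59 days

Set N₀·e^(rt) = 3121: e^(0.123·t) = 3121/82 = 38.061.
0.123·t = ln(38.061) = 3.6392, so t = 3.6392/0.123 = 29.587.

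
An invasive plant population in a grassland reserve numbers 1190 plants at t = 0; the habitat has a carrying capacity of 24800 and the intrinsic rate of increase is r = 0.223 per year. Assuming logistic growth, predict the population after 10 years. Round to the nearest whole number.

7915 plants

A = (K − N₀)/N₀ = (24800 − 1190)/1190 = 19.84.
N(t) = K/(1 + A·e^(−rt)) = 24800/(1 + 19.84×e^(−0.223×10)).
e^(−2.23) = 0.10753; denominator = 1 + 19.84×0.10753 = 3.1334.
N = 24800/3.1334 = 7914.72.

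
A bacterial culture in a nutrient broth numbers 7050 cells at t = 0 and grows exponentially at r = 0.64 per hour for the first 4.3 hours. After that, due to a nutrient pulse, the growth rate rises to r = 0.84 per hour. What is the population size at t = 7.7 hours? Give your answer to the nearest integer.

1921819 cells

Phase 1: N(4.3) = 7050·e^(0.64×4.3) = 7050·e^2.752 = 110501.
Phase 2 runs for 7.7 − 4.3 = 3.4 hours at r = 0.84.
N(7.7) = 110501·e^(0.84×3.4) = 110501·e^2.856 = 1.921819×10^6.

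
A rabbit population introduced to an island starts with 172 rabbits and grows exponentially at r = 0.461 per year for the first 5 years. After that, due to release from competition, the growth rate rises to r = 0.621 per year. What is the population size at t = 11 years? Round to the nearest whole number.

71575 rabbits

Phase 1: N(5) = 172·e^(0.461×5) = 172·e^2.305 = 1724.16.
Phase 2 runs for 11 − 5 = 6 years at r = 0.621.
N(11) = 1724.16·e^(0.621×6) = 1724.16·e^3.726 = 71574.5.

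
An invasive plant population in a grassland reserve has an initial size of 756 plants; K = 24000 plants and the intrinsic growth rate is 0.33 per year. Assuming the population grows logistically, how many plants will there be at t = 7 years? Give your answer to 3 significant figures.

5920 plants

A = (K − N₀)/N₀ = (24000 − 756)/756 = 30.746.
N(t) = K/(1 + A·e^(−rt)) = 24000/(1 + 30.746×e^(−0.33×7)).
e^(−2.31) = 0.099261; denominator = 1 + 30.746×0.099261 = 4.0519.
N = 24000/4.0519 = 5923.16.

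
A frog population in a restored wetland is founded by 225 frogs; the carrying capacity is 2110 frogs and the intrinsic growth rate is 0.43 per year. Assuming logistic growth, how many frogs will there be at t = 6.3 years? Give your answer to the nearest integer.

1354 frogs

A = (K − N₀)/N₀ = (2110 − 225)/225 = 8.3778.
N(t) = K/(1 + A·e^(−rt)) = 2110/(1 + 8.3778×e^(−0.43×6.3)).
e^(−2.709) = 0.066603; denominator = 1 + 8.3778×0.066603 = 1.558.
N = 2110/1.558 = 1354.31.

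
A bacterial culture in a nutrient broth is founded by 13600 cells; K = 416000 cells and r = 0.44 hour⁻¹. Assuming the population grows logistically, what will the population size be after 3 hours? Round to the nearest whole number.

46720 cells

A = (K − N₀)/N₀ = (416000 − 13600)/13600 = 29.588.
N(t) = K/(1 + A·e^(−rt)) = 416000/(1 + 29.588×e^(−0.44×3)).
e^(−1.32) = 0.26714; denominator = 1 + 29.588×0.26714 = 8.9041.
N = 416000/8.9041 = 46720.2.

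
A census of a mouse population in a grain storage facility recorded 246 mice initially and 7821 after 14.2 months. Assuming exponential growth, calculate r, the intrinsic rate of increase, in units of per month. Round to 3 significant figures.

0.244 per month

From N(t) = N₀·e^(rt): e^(r·14.2) = 7821/246 = 31.793.
r·14.2 = ln(31.793) = 3.4592, so r = 3.4592/14.2 = 0.24361.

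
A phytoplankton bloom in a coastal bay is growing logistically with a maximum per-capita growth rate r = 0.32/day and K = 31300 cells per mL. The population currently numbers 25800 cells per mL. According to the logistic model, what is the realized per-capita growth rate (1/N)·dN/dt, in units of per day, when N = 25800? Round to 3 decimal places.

(1/N)·dN/dt = r(1 − N/K) = 0.32 × (1 − 25800/31300).
= 0.32 × 0.17572 = 0.05623.

0.056 per day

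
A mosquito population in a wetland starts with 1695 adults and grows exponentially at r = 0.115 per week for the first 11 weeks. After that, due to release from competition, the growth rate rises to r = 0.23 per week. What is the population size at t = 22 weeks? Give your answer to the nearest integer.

Phase 1: N(11) = 1695·e^(0.115×11) = 1695·e^1.265 = 6005.54.
Phase 2 runs for 22 − 11 = 11 weeks at r = 0.23.
N(22) = 6005.54·e^(0.23×11) = 6005.54·e^2.53 = 75390.6.

75391 adults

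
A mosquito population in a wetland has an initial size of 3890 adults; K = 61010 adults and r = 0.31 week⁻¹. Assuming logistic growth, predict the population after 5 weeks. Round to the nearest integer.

A = (K − N₀)/N₀ = (61010 − 3890)/3890 = 14.684.
N(t) = K/(1 + A·e^(−rt)) = 61010/(1 + 14.684×e^(−0.31×5)).
e^(−1.55) = 0.21225; denominator = 1 + 14.684×0.21225 = 4.1166.
N = 61010/4.1166 = 14820.5.

14820 adults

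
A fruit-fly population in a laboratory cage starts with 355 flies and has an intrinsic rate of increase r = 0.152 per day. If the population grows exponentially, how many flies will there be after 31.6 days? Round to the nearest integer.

43274 flies

N(t) = N₀·e^(rt) = 355 × e^(0.152×31.6) = 355 × e^4.803.
e^4.803 ≈ 121.9, so N ≈ 355 × 121.9 = 43274.5.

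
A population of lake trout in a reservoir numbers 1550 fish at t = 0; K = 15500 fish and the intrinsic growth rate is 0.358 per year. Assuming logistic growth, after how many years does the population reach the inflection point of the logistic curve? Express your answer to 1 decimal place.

6.1 years

Logistic growth is fastest at N = K/2 = 7750.
A = (K − N₀)/N₀ = 9. Set K/(1 + A·e^(−rt)) = K/2 → A·e^(−rt) = 1.
e^(−0.358t) = 1/9 = 0.111111, so t = ln(9)/0.358 = 2.1972/0.358 = 6.1375.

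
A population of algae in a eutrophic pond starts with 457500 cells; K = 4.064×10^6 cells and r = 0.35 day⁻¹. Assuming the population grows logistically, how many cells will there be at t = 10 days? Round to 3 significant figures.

3280000 cells

A = (K − N₀)/N₀ = (4.064×10^6 − 457500)/457500 = 7.8831.
N(t) = K/(1 + A·e^(−rt)) = 4.064×10^6/(1 + 7.8831×e^(−0.35×10)).
e^(−3.5) = 0.030197; denominator = 1 + 7.8831×0.030197 = 1.238.
N = 4.064×10^6/1.238 = 3.282587×10^6.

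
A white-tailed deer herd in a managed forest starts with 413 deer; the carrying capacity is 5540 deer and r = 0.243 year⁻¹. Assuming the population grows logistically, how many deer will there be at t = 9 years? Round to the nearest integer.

2315 deer

A = (K − N₀)/N₀ = (5540 − 413)/413 = 12.414.
N(t) = K/(1 + A·e^(−rt)) = 5540/(1 + 12.414×e^(−0.243×9)).
e^(−2.187) = 0.11225; denominator = 1 + 12.414×0.11225 = 2.3935.
N = 5540/2.3935 = 2314.59.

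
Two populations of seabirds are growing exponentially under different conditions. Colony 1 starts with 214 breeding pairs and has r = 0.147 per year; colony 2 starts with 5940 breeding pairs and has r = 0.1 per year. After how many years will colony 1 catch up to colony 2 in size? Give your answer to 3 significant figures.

70.7 years

Set 214·e^(0.147t) = 5940·e^(0.1t).
e^((0.147 − 0.1)t) = 5940/214 → e^(0.047·t) = 27.757.
0.047·t = ln(27.757) = 3.3235, so t = 3.3235/0.047 = 70.713.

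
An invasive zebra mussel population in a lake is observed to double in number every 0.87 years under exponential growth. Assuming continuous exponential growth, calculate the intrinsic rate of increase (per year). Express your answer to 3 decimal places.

r = ln(2)/t_d = 0.6931/0.87 = 0.79672.

0.797 per year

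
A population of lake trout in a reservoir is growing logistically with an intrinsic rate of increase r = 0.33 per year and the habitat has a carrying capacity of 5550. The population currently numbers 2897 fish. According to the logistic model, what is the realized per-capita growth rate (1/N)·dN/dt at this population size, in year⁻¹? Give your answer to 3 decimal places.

(1/N)·dN/dt = r(1 − N/K) = 0.33 × (1 − 2897/5550).
= 0.33 × 0.47802 = 0.15775.

0.158 per year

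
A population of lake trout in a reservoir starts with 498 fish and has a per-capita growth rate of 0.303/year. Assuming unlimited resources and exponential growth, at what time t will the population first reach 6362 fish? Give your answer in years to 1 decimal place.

8.4 years

Set N₀·e^(rt) = 6362: e^(0.303·t) = 6362/498 = 12.775.
0.303·t = ln(12.775) = 2.5475, so t = 2.5475/0.303 = 8.4076.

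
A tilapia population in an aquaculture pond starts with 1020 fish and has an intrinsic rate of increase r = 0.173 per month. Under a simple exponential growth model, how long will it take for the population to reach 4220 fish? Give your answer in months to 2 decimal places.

Set N₀·e^(rt) = 4220: e^(0.173·t) = 4220/1020 = 4.1373.
0.173·t = ln(4.1373) = 1.42, so t = 1.42/0.173 = 8.2083.

8.21 months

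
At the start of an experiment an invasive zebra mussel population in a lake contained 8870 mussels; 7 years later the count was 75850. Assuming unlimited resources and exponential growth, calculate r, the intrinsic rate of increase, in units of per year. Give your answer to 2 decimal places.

From N(t) = N₀·e^(rt): e^(r·7) = 75850/8870 = 8.5513.
r·7 = ln(8.5513) = 2.1461, so r = 2.1461/7 = 0.30658.

0.31 per year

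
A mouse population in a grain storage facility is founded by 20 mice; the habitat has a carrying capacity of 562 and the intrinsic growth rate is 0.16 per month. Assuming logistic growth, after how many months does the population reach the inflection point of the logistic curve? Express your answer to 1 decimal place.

Logistic growth is fastest at N = K/2 = 281.
A = (K − N₀)/N₀ = 27.1. Set K/(1 + A·e^(−rt)) = K/2 → A·e^(−rt) = 1.
e^(−0.16t) = 1/27.1 = 0.0369004, so t = ln(27.1)/0.16 = 3.2995/0.16 = 20.622.

20.6 months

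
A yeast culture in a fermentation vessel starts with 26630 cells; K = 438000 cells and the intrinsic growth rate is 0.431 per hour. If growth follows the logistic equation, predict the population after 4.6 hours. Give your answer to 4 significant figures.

140100 cells

A = (K − N₀)/N₀ = (438000 − 26630)/26630 = 15.448.
N(t) = K/(1 + A·e^(−rt)) = 438000/(1 + 15.448×e^(−0.431×4.6)).
e^(−1.983) = 0.13771; denominator = 1 + 15.448×0.13771 = 3.1273.
N = 438000/3.1273 = 140057.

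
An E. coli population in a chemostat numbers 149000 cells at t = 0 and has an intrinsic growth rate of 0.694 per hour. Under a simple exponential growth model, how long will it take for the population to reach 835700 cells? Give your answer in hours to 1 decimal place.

Set N₀·e^(rt) = 835700: e^(0.694·t) = 835700/149000 = 5.6087.
0.694·t = ln(5.6087) = 1.7243, so t = 1.7243/0.694 = 2.4846.

2.5 hours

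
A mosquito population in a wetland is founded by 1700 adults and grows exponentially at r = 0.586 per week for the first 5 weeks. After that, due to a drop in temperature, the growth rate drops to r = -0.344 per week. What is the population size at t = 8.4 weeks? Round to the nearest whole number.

9885 adults

Phase 1: N(5) = 1700·e^(0.586×5) = 1700·e^2.93 = 31837.
Phase 2 runs for 8.4 − 5 = 3.4 weeks at r = -0.344.
N(8.4) = 31837·e^(-0.344×3.4) = 31837·e^-1.17 = 9885.1.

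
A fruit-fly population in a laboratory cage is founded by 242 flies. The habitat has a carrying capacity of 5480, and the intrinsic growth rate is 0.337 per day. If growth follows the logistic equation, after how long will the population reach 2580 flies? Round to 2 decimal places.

8.78 days

A = (K − N₀)/N₀ = (5480 − 242)/242 = 21.645.
Solve 5480/(1 + 21.645·e^(−0.337t)) = 2580: 1 + 21.645·e^(−0.337t) = 2.124, so e^(−0.337t) = 0.0519312.
−0.337·t = ln(0.0519312) = -2.9578, so t = 2.9578/0.337 = 8.777.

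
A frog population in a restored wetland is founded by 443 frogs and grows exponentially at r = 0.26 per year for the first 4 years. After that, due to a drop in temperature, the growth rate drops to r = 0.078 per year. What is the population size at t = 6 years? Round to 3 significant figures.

Phase 1: N(4) = 443·e^(0.26×4) = 443·e^1.04 = 1253.34.
Phase 2 runs for 6 − 4 = 2 years at r = 0.078.
N(6) = 1253.34·e^(0.078×2) = 1253.34·e^0.156 = 1464.94.

1460 frogs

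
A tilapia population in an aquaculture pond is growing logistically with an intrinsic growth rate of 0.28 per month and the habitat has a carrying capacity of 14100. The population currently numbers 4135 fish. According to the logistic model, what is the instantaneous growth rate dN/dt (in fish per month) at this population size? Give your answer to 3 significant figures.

dN/dt = rN(1 − N/K) = 0.28 × 4135 × (1 − 4135/14100).
1 − 4135/14100 = 0.70674; dN/dt = 0.28 × 4135 × 0.70674 = 818.26.

818 fish per month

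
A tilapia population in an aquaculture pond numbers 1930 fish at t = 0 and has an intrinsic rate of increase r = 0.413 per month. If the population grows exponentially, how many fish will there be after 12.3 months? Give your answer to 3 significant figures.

310000 fish

N(t) = N₀·e^(rt) = 1930 × e^(0.413×12.3) = 1930 × e^5.08.
e^5.08 ≈ 160.76, so N ≈ 1930 × 160.76 = 310263.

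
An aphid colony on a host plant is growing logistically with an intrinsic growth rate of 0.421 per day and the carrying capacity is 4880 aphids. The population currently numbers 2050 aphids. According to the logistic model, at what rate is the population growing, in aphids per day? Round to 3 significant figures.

dN/dt = rN(1 − N/K) = 0.421 × 2050 × (1 − 2050/4880).
1 − 2050/4880 = 0.57992; dN/dt = 0.421 × 2050 × 0.57992 = 500.5.

500 aphids per day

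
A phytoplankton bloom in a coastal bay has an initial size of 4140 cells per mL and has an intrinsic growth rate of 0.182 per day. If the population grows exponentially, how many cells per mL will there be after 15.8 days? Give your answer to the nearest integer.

73427 cells per mL

N(t) = N₀·e^(rt) = 4140 × e^(0.182×15.8) = 4140 × e^2.876.
e^2.876 ≈ 17.736, so N ≈ 4140 × 17.736 = 73427.3.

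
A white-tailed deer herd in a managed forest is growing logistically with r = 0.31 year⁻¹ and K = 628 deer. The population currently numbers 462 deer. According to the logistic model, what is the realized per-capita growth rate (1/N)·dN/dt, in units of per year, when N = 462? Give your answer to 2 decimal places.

(1/N)·dN/dt = r(1 − N/K) = 0.31 × (1 − 462/628).
= 0.31 × 0.26433 = 0.081943.

0.08 per year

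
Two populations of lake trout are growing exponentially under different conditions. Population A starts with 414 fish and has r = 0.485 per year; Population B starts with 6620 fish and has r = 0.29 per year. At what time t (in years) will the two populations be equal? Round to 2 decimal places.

Set 414·e^(0.485t) = 6620·e^(0.29t).
e^((0.485 − 0.29)t) = 6620/414 → e^(0.195·t) = 15.99.
0.195·t = ln(15.99) = 2.772, so t = 2.772/0.195 = 14.215.

14.22 years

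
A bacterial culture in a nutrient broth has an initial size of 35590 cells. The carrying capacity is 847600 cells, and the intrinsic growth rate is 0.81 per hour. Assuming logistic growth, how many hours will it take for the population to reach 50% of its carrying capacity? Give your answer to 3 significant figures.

A = (K − N₀)/N₀ = (847600 − 35590)/35590 = 22.816.
Solve 847600/(1 + 22.816·e^(−0.81t)) = 423800: 1 + 22.816·e^(−0.81t) = 2, so e^(−0.81t) = 0.0438295.
−0.81·t = ln(0.0438295) = -3.1274, so t = 3.1274/0.81 = 3.861.

3.86 hours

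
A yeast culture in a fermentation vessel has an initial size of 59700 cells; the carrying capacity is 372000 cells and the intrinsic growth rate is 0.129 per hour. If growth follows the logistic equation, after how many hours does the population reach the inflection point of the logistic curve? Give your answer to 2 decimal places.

12.83 hours

Logistic growth is fastest at N = K/2 = 186000.
A = (K − N₀)/N₀ = 5.2312. Set K/(1 + A·e^(−rt)) = K/2 → A·e^(−rt) = 1.
e^(−0.129t) = 1/5.2312 = 0.191162, so t = ln(5.2312)/0.129 = 1.6546/0.129 = 12.827.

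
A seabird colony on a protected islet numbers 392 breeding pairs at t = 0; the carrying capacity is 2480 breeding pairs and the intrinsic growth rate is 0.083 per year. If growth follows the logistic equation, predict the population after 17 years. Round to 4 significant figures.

1079 breeding pairs

A = (K − N₀)/N₀ = (2480 − 392)/392 = 5.3265.
N(t) = K/(1 + A·e^(−rt)) = 2480/(1 + 5.3265×e^(−0.083×17)).
e^(−1.411) = 0.2439; denominator = 1 + 5.3265×0.2439 = 2.2991.
N = 2480/2.2991 = 1078.67.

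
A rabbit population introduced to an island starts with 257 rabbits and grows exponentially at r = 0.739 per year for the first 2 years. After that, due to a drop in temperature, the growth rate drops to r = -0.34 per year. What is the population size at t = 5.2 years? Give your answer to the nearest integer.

380 rabbits

Phase 1: N(2) = 257·e^(0.739×2) = 257·e^1.478 = 1126.73.
Phase 2 runs for 5.2 − 2 = 3.2 years at r = -0.34.
N(5.2) = 1126.73·e^(-0.34×3.2) = 1126.73·e^-1.088 = 379.584.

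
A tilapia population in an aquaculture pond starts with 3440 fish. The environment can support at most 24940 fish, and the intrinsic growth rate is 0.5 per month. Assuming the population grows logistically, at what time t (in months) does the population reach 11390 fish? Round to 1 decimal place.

3.3 months

A = (K − N₀)/N₀ = (24940 − 3440)/3440 = 6.25.
Solve 24940/(1 + 6.25·e^(−0.5t)) = 11390: 1 + 6.25·e^(−0.5t) = 2.1896, so e^(−0.5t) = 0.190342.
−0.5·t = ln(0.190342) = -1.6589, so t = 1.6589/0.5 = 3.3179.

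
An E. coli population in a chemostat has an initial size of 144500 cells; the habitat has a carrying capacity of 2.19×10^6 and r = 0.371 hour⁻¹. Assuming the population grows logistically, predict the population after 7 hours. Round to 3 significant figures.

1070000 cells

A = (K − N₀)/N₀ = (2.19×10^6 − 144500)/144500 = 14.156.
N(t) = K/(1 + A·e^(−rt)) = 2.19×10^6/(1 + 14.156×e^(−0.371×7)).
e^(−2.597) = 0.074497; denominator = 1 + 14.156×0.074497 = 2.0546.
N = 2.19×10^6/2.0546 = 1.065925×10^6.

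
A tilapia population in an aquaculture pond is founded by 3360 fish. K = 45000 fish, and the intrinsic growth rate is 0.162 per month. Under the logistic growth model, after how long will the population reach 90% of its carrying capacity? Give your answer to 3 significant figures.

A = (K − N₀)/N₀ = (45000 − 3360)/3360 = 12.393.
Solve 45000/(1 + 12.393·e^(−0.162t)) = 40500: 1 + 12.393·e^(−0.162t) = 1.1111, so e^(−0.162t) = 0.00896574.
−0.162·t = ln(0.00896574) = -4.7143, so t = 4.7143/0.162 = 29.101.

29.1 months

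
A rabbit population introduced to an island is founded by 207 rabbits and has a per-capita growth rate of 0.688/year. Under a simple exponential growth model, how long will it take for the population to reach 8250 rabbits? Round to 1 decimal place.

Set N₀·e^(rt) = 8250: e^(0.688·t) = 8250/207 = 39.855.
0.688·t = ln(39.855) = 3.6852, so t = 3.6852/0.688 = 5.3565.

5.4 years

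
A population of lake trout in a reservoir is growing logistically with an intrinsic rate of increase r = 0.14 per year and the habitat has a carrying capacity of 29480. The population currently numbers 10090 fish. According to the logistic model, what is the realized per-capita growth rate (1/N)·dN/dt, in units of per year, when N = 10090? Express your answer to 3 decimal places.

0.092 per year

(1/N)·dN/dt = r(1 − N/K) = 0.14 × (1 − 10090/29480).
= 0.14 × 0.65773 = 0.092083.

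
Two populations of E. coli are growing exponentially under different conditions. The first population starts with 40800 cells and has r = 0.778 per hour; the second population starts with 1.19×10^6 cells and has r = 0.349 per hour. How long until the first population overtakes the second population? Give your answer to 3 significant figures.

7.86 hours

Set 40800·e^(0.778t) = 1.19×10^6·e^(0.349t).
e^((0.778 − 0.349)t) = 1.19×10^6/40800 → e^(0.429·t) = 29.167.
0.429·t = ln(29.167) = 3.373, so t = 3.373/0.429 = 7.8625.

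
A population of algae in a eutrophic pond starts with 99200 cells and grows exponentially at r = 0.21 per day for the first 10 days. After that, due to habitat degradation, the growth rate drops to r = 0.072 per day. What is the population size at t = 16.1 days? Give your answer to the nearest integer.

Phase 1: N(10) = 99200·e^(0.21×10) = 99200·e^2.1 = 810084.
Phase 2 runs for 16.1 − 10 = 6.1 days at r = 0.072.
N(16.1) = 810084·e^(0.072×6.1) = 810084·e^0.4392 = 1.256818×10^6.

1256818 cells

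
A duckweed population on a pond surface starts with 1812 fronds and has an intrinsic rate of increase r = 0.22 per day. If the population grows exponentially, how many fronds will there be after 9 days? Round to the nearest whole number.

13124 fronds

N(t) = N₀·e^(rt) = 1812 × e^(0.22×9) = 1812 × e^1.98.
e^1.98 ≈ 7.2427, so N ≈ 1812 × 7.2427 = 13123.9.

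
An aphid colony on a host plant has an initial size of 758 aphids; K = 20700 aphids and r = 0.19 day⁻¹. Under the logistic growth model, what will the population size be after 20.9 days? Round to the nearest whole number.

A = (K − N₀)/N₀ = (20700 − 758)/758 = 26.309.
N(t) = K/(1 + A·e^(−rt)) = 20700/(1 + 26.309×e^(−0.19×20.9)).
e^(−3.971) = 0.018855; denominator = 1 + 26.309×0.018855 = 1.496.
N = 20700/1.496 = 13836.5.

13837 aphids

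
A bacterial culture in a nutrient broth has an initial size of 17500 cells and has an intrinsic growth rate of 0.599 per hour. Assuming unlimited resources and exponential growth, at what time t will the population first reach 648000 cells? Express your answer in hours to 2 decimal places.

6.03 hours

Set N₀·e^(rt) = 648000: e^(0.599·t) = 648000/17500 = 37.029.
0.599·t = ln(37.029) = 3.6117, so t = 3.6117/0.599 = 6.0295.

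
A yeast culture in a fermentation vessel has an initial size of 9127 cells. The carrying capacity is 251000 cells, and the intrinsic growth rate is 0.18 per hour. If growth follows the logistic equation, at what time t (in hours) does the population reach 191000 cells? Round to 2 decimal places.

24.64 hours

A = (K − N₀)/N₀ = (251000 − 9127)/9127 = 26.501.
Solve 251000/(1 + 26.501·e^(−0.18t)) = 191000: 1 + 26.501·e^(−0.18t) = 1.3141, so e^(−0.18t) = 0.0118538.
−0.18·t = ln(0.0118538) = -4.4351, so t = 4.4351/0.18 = 24.639.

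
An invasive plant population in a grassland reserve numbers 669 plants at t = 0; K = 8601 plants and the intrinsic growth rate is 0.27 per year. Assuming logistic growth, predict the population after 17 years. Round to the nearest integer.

7677 plants

A = (K − N₀)/N₀ = (8601 − 669)/669 = 11.857.
N(t) = K/(1 + A·e^(−rt)) = 8601/(1 + 11.857×e^(−0.27×17)).
e^(−4.59) = 0.010153; denominator = 1 + 11.857×0.010153 = 1.1204.
N = 8601/1.1204 = 7676.88.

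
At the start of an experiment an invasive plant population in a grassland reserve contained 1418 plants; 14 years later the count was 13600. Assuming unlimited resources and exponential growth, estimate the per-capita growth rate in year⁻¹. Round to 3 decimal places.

0.161 per year

From N(t) = N₀·e^(rt): e^(r·14) = 13600/1418 = 9.591.
r·14 = ln(9.591) = 2.2608, so r = 2.2608/14 = 0.16149.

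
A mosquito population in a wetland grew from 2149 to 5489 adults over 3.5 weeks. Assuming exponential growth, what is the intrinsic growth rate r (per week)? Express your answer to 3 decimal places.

0.268 per week

From N(t) = N₀·e^(rt): e^(r·3.5) = 5489/2149 = 2.5542.
r·3.5 = ln(2.5542) = 0.93774, so r = 0.93774/3.5 = 0.26793.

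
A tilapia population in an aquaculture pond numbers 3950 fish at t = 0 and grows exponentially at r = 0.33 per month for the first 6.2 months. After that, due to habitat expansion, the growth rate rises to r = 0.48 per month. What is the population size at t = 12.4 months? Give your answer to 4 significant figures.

Phase 1: N(6.2) = 3950·e^(0.33×6.2) = 3950·e^2.046 = 30560.7.
Phase 2 runs for 12.4 − 6.2 = 6.2 months at r = 0.48.
N(12.4) = 30560.7·e^(0.48×6.2) = 30560.7·e^2.976 = 599272.

599300 fish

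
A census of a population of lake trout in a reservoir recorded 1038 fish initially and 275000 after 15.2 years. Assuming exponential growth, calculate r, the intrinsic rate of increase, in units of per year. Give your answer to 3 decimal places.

From N(t) = N₀·e^(rt): e^(r·15.2) = 275000/1038 = 264.93.
r·15.2 = ln(264.93) = 5.5795, so r = 5.5795/15.2 = 0.36707.

0.367 per year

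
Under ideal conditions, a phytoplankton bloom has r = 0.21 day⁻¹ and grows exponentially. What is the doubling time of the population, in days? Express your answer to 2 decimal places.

Doubling time t_d = ln(2)/r = 0.6931/0.21 = 3.3007.

3.30 days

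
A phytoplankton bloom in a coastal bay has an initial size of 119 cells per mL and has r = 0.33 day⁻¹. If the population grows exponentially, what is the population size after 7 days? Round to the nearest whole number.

1199 cells per mL

N(t) = N₀·e^(rt) = 119 × e^(0.33×7) = 119 × e^2.31.
e^2.31 ≈ 10.074, so N ≈ 119 × 10.074 = 1198.86.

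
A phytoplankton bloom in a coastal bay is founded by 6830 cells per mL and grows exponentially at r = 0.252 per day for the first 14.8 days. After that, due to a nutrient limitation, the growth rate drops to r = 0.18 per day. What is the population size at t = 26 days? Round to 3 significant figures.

Phase 1: N(14.8) = 6830·e^(0.252×14.8) = 6830·e^3.73 = 284554.
Phase 2 runs for 26 − 14.8 = 11.2 days at r = 0.18.
N(26) = 284554·e^(0.18×11.2) = 284554·e^2.016 = 2.136501×10^6.

2140000 cells per mL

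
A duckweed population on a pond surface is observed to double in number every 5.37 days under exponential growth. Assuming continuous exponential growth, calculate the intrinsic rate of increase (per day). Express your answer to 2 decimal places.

r = ln(2)/t_d = 0.6931/5.37 = 0.12908.

0.13 per day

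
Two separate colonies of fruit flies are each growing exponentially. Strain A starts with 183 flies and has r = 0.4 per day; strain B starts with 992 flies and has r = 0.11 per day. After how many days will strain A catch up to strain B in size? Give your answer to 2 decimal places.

5.83 days

Set 183·e^(0.4t) = 992·e^(0.11t).
e^((0.4 − 0.11)t) = 992/183 → e^(0.29·t) = 5.4208.
0.29·t = ln(5.4208) = 1.6902, so t = 1.6902/0.29 = 5.8284.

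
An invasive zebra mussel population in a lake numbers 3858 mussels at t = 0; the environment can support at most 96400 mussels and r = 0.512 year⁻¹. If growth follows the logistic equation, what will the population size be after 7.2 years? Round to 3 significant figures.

A = (K − N₀)/N₀ = (96400 − 3858)/3858 = 23.987.
N(t) = K/(1 + A·e^(−rt)) = 96400/(1 + 23.987×e^(−0.512×7.2)).
e^(−3.686) = 0.025062; denominator = 1 + 23.987×0.025062 = 1.6012.
N = 96400/1.6012 = 60206.2.

60200 mussels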